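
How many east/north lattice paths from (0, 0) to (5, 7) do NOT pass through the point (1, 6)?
Number of paths = 757

Total paths from (0, 0) to (5, 7): C(12, 5) = 792. Paths through (1, 6): (paths (0, 0) → (1, 6)) × (paths (1, 6) → (5, 7)) = C(7, 1) · C(5, 4) = 7 · 5 = 35. Avoidance count = 792 − 35 = 757.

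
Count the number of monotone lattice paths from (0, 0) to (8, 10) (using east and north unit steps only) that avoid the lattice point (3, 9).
Number of paths = 42438

Total paths from (0, 0) to (8, 10): C(18, 8) = 43758. Paths through (3, 9): (paths (0, 0) → (3, 9)) × (paths (3, 9) → (8, 10)) = C(12, 3) · C(6, 5) = 220 · 6 = 1320. Avoidance count = 43758 − 1320 = 42438.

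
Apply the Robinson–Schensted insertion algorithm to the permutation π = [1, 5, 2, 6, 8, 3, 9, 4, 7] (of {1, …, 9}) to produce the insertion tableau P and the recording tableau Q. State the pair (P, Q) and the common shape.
P = [1, 2, 3, 4, 7] / [5, 6, 8, 9];  Q = [1, 2, 4, 5, 7] / [3, 6, 8, 9];  common shape = (5, 4)

Row-insert the values π_1, π_2, … into P one at a time, bumping the leftmost entry strictly greater than the inserted value down to the next row. The recording tableau Q records, in position (i, j), the step at which that cell was added to P.
  Insert 1 (step 1): P = [1];  Q = [1]
  Insert 5 (step 2): P = [1, 5];  Q = [1, 2]
  Insert 2 (step 3): P = [1, 2] / [5];  Q = [1, 2] / [3]
  Insert 6 (step 4): P = [1, 2, 6] / [5];  Q = [1, 2, 4] / [3]
  Insert 8 (step 5): P = [1, 2, 6, 8] / [5];  Q = [1, 2, 4, 5] / [3]
  Insert 3 (step 6): P = [1, 2, 3, 8] / [5, 6];  Q = [1, 2, 4, 5] / [3, 6]
  Insert 9 (step 7): P = [1, 2, 3, 8, 9] / [5, 6];  Q = [1, 2, 4, 5, 7] / [3, 6]
  Insert 4 (step 8): P = [1, 2, 3, 4, 9] / [5, 6, 8];  Q = [1, 2, 4, 5, 7] / [3, 6, 8]
  Insert 7 (step 9): P = [1, 2, 3, 4, 7] / [5, 6, 8, 9];  Q = [1, 2, 4, 5, 7] / [3, 6, 8, 9]
Final shape: (5, 4).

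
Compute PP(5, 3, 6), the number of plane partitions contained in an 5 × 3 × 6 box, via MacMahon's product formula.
PP(5, 3, 6) = 3737448

Evaluate the triple product over i = 1..5, j = 1..3, k = 1..6. The factors are (2/1) · (3/2) · (4/3) · (5/4) · (6/5) · (7/6) · (3/2) · (4/3) · … (90 factors total). The numerators and denominators telescope so the product is an integer; carrying out the multiplication exactly gives PP(5, 3, 6) = 3737448.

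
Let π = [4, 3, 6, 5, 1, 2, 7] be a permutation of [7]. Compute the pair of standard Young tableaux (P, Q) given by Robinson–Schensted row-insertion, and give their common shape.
P = [1, 2, 7] / [3, 5] / [4, 6];  Q = [1, 3, 7] / [2, 4] / [5, 6];  common shape = (3, 2, 2)

Row-insert the values π_1, π_2, … into P one at a time, bumping the leftmost entry strictly greater than the inserted value down to the next row. The recording tableau Q records, in position (i, j), the step at which that cell was added to P.
  Insert 4 (step 1): P = [4];  Q = [1]
  Insert 3 (step 2): P = [3] / [4];  Q = [1] / [2]
  Insert 6 (step 3): P = [3, 6] / [4];  Q = [1, 3] / [2]
  Insert 5 (step 4): P = [3, 5] / [4, 6];  Q = [1, 3] / [2, 4]
  Insert 1 (step 5): P = [1, 5] / [3, 6] / [4];  Q = [1, 3] / [2, 4] / [5]
  Insert 2 (step 6): P = [1, 2] / [3, 5] / [4, 6];  Q = [1, 3] / [2, 4] / [5, 6]
  Insert 7 (step 7): P = [1, 2, 7] / [3, 5] / [4, 6];  Q = [1, 3, 7] / [2, 4] / [5, 6]
Final shape: (3, 2, 2).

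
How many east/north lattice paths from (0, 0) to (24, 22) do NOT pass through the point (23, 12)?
Number of paths = 7881192144150

Total paths from (0, 0) to (24, 22): C(46, 24) = 7890371113950. Paths through (23, 12): (paths (0, 0) → (23, 12)) × (paths (23, 12) → (24, 22)) = C(35, 23) · C(11, 1) = 834451800 · 11 = 9178969800. Avoidance count = 7890371113950 − 9178969800 = 7881192144150.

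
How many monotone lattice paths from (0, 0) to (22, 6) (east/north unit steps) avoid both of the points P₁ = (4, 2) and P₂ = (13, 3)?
Number of paths = 176815

Inclusion–exclusion. Total paths: C(28, 22) = 376740. Through P₁: C(6, 4)·C(22, 18) = 109725. Through P₂: C(16, 13)·C(12, 9) = 123200. Since P₁ is strictly southwest of P₂, a monotone path through both must visit P₁ then P₂; paths through both = C(6, 4)·C(10, 9)·C(12, 9) = 33000. Avoid both = 376740 − 109725 − 123200 + 33000 = 176815.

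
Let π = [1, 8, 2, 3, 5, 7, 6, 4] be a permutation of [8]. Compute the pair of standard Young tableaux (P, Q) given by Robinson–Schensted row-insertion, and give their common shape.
P = [1, 2, 3, 4, 6] / [5] / [7] / [8];  Q = [1, 2, 4, 5, 6] / [3] / [7] / [8];  common shape = (5, 1, 1, 1)

Row-insert the values π_1, π_2, … into P one at a time, bumping the leftmost entry strictly greater than the inserted value down to the next row. The recording tableau Q records, in position (i, j), the step at which that cell was added to P.
  Insert 1 (step 1): P = [1];  Q = [1]
  Insert 8 (step 2): P = [1, 8];  Q = [1, 2]
  Insert 2 (step 3): P = [1, 2] / [8];  Q = [1, 2] / [3]
  Insert 3 (step 4): P = [1, 2, 3] / [8];  Q = [1, 2, 4] / [3]
  Insert 5 (step 5): P = [1, 2, 3, 5] / [8];  Q = [1, 2, 4, 5] / [3]
  Insert 7 (step 6): P = [1, 2, 3, 5, 7] / [8];  Q = [1, 2, 4, 5, 6] / [3]
  Insert 6 (step 7): P = [1, 2, 3, 5, 6] / [7] / [8];  Q = [1, 2, 4, 5, 6] / [3] / [7]
  Insert 4 (step 8): P = [1, 2, 3, 4, 6] / [5] / [7] / [8];  Q = [1, 2, 4, 5, 6] / [3] / [7] / [8]
Final shape: (5, 1, 1, 1).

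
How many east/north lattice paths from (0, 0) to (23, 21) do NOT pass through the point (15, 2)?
Number of paths = 2012314469880

Total paths from (0, 0) to (23, 21): C(44, 23) = 2012616400080. Paths through (15, 2): (paths (0, 0) → (15, 2)) × (paths (15, 2) → (23, 21)) = C(17, 15) · C(27, 8) = 136 · 2220075 = 301930200. Avoidance count = 2012616400080 − 301930200 = 2012314469880.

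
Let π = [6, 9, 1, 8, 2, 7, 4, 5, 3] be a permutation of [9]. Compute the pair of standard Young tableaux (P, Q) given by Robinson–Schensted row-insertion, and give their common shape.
P = [1, 2, 3, 5] / [4, 7] / [6] / [8] / [9];  Q = [1, 2, 6, 8] / [3, 4] / [5] / [7] / [9];  common shape = (4, 2, 1, 1, 1)

Row-insert the values π_1, π_2, … into P one at a time, bumping the leftmost entry strictly greater than the inserted value down to the next row. The recording tableau Q records, in position (i, j), the step at which that cell was added to P.
  Insert 6 (step 1): P = [6];  Q = [1]
  Insert 9 (step 2): P = [6, 9];  Q = [1, 2]
  Insert 1 (step 3): P = [1, 9] / [6];  Q = [1, 2] / [3]
  Insert 8 (step 4): P = [1, 8] / [6, 9];  Q = [1, 2] / [3, 4]
  Insert 2 (step 5): P = [1, 2] / [6, 8] / [9];  Q = [1, 2] / [3, 4] / [5]
  Insert 7 (step 6): P = [1, 2, 7] / [6, 8] / [9];  Q = [1, 2, 6] / [3, 4] / [5]
  Insert 4 (step 7): P = [1, 2, 4] / [6, 7] / [8] / [9];  Q = [1, 2, 6] / [3, 4] / [5] / [7]
  Insert 5 (step 8): P = [1, 2, 4, 5] / [6, 7] / [8] / [9];  Q = [1, 2, 6, 8] / [3, 4] / [5] / [7]
  Insert 3 (step 9): P = [1, 2, 3, 5] / [4, 7] / [6] / [8] / [9];  Q = [1, 2, 6, 8] / [3, 4] / [5] / [7] / [9]
Final shape: (4, 2, 1, 1, 1).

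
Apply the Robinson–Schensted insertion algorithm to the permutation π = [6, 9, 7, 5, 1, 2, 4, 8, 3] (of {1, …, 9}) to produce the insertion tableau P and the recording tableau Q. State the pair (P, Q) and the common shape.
P = [1, 2, 3, 8] / [4, 7] / [5] / [6] / [9];  Q = [1, 2, 7, 8] / [3, 6] / [4] / [5] / [9];  common shape = (4, 2, 1, 1, 1)

Row-insert the values π_1, π_2, … into P one at a time, bumping the leftmost entry strictly greater than the inserted value down to the next row. The recording tableau Q records, in position (i, j), the step at which that cell was added to P.
  Insert 6 (step 1): P = [6];  Q = [1]
  Insert 9 (step 2): P = [6, 9];  Q = [1, 2]
  Insert 7 (step 3): P = [6, 7] / [9];  Q = [1, 2] / [3]
  Insert 5 (step 4): P = [5, 7] / [6] / [9];  Q = [1, 2] / [3] / [4]
  Insert 1 (step 5): P = [1, 7] / [5] / [6] / [9];  Q = [1, 2] / [3] / [4] / [5]
  Insert 2 (step 6): P = [1, 2] / [5, 7] / [6] / [9];  Q = [1, 2] / [3, 6] / [4] / [5]
  Insert 4 (step 7): P = [1, 2, 4] / [5, 7] / [6] / [9];  Q = [1, 2, 7] / [3, 6] / [4] / [5]
  Insert 8 (step 8): P = [1, 2, 4, 8] / [5, 7] / [6] / [9];  Q = [1, 2, 7, 8] / [3, 6] / [4] / [5]
  Insert 3 (step 9): P = [1, 2, 3, 8] / [4, 7] / [5] / [6] / [9];  Q = [1, 2, 7, 8] / [3, 6] / [4] / [5] / [9]
Final shape: (4, 2, 1, 1, 1).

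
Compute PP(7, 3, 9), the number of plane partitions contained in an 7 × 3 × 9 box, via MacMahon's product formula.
PP(7, 3, 9) = 24584605760

Evaluate the triple product over i = 1..7, j = 1..3, k = 1..9. The factors are (2/1) · (3/2) · (4/3) · (5/4) · (6/5) · (7/6) · (8/7) · (9/8) · … (189 factors total). The numerators and denominators telescope so the product is an integer; carrying out the multiplication exactly gives PP(7, 3, 9) = 24584605760.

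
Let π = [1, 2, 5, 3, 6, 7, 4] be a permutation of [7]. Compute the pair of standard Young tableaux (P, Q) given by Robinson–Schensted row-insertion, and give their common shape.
P = [1, 2, 3, 4, 7] / [5, 6];  Q = [1, 2, 3, 5, 6] / [4, 7];  common shape = (5, 2)

Row-insert the values π_1, π_2, … into P one at a time, bumping the leftmost entry strictly greater than the inserted value down to the next row. The recording tableau Q records, in position (i, j), the step at which that cell was added to P.
  Insert 1 (step 1): P = [1];  Q = [1]
  Insert 2 (step 2): P = [1, 2];  Q = [1, 2]
  Insert 5 (step 3): P = [1, 2, 5];  Q = [1, 2, 3]
  Insert 3 (step 4): P = [1, 2, 3] / [5];  Q = [1, 2, 3] / [4]
  Insert 6 (step 5): P = [1, 2, 3, 6] / [5];  Q = [1, 2, 3, 5] / [4]
  Insert 7 (step 6): P = [1, 2, 3, 6, 7] / [5];  Q = [1, 2, 3, 5, 6] / [4]
  Insert 4 (step 7): P = [1, 2, 3, 4, 7] / [5, 6];  Q = [1, 2, 3, 5, 6] / [4, 7]
Final shape: (5, 2).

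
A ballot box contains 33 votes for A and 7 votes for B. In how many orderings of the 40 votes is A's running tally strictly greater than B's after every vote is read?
Strict-lead orderings = 12118314

Total orderings of the 40 votes with 33 for A: C(40, 33) = 18643560. By the Bertrand ballot formula (Cycle Lemma / reflection principle), the number of orderings in which A is strictly ahead of B throughout is (p − q)/(p + q) · C(p + q, p) = (33 − 7)/(33 + 7) · 18643560 = 12118314.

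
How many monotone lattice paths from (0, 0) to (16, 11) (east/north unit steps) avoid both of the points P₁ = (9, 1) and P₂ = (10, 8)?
Number of paths = 9174463

Inclusion–exclusion. Total paths: C(27, 16) = 13037895. Through P₁: C(10, 9)·C(17, 7) = 194480. Through P₂: C(18, 10)·C(9, 6) = 3675672. Since P₁ is strictly southwest of P₂, a monotone path through both must visit P₁ then P₂; paths through both = C(10, 9)·C(8, 1)·C(9, 6) = 6720. Avoid both = 13037895 − 194480 − 3675672 + 6720 = 9174463.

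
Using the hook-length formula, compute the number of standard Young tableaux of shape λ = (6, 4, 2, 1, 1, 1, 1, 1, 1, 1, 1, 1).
# SYT of shape (6, 4, 2, 1, 1, 1, 1, 1, 1, 1, 1, 1) = 24008400

Hook-length formula: f^λ = n! / Π hook(c), product over all cells c of the Young diagram. For λ = (6, 4, 2, 1, 1, 1, 1, 1, 1, 1, 1, 1), n = 21 boxes. Hook lengths by row (left-to-right, top-to-bottom): [17, 7, 5, 4, 2, 1]; [14, 4, 2, 1]; [11, 1]; [9]; [8]; [7]; [6]; [5]; [4]; [3]; [2]; [1]. Product of hooks = 2128044441600. So f^λ = 21! / 2128044441600 = 51090942171709440000 / 2128044441600 = 24008400.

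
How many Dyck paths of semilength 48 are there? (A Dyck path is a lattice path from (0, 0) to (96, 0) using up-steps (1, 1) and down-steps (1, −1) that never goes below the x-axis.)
C_48 = 131327898242169365477991900

These Dyck paths are counted by the Catalan number C_n = (1/(n + 1)) · C(2n, n). For n = 48: C_48 = (1/49) · C(96, 48) = 6435067013866298908421603100/49 = 131327898242169365477991900.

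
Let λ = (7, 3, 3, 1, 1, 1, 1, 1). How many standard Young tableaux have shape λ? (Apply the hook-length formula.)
# SYT of shape (7, 3, 3, 1, 1, 1, 1, 1) = 3281850

Hook-length formula: f^λ = n! / Π hook(c), product over all cells c of the Young diagram. For λ = (7, 3, 3, 1, 1, 1, 1, 1), n = 18 boxes. Hook lengths by row (left-to-right, top-to-bottom): [14, 8, 7, 4, 3, 2, 1]; [9, 3, 2]; [8, 2, 1]; [5]; [4]; [3]; [2]; [1]. Product of hooks = 1950842880. So f^λ = 18! / 1950842880 = 6402373705728000 / 1950842880 = 3281850.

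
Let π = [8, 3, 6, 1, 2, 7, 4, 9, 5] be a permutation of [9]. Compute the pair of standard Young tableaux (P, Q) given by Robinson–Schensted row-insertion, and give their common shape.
P = [1, 2, 4, 5] / [3, 6, 7, 9] / [8];  Q = [1, 3, 6, 8] / [2, 5, 7, 9] / [4];  common shape = (4, 4, 1)

Row-insert the values π_1, π_2, … into P one at a time, bumping the leftmost entry strictly greater than the inserted value down to the next row. The recording tableau Q records, in position (i, j), the step at which that cell was added to P.
  Insert 8 (step 1): P = [8];  Q = [1]
  Insert 3 (step 2): P = [3] / [8];  Q = [1] / [2]
  Insert 6 (step 3): P = [3, 6] / [8];  Q = [1, 3] / [2]
  Insert 1 (step 4): P = [1, 6] / [3] / [8];  Q = [1, 3] / [2] / [4]
  Insert 2 (step 5): P = [1, 2] / [3, 6] / [8];  Q = [1, 3] / [2, 5] / [4]
  Insert 7 (step 6): P = [1, 2, 7] / [3, 6] / [8];  Q = [1, 3, 6] / [2, 5] / [4]
  Insert 4 (step 7): P = [1, 2, 4] / [3, 6, 7] / [8];  Q = [1, 3, 6] / [2, 5, 7] / [4]
  Insert 9 (step 8): P = [1, 2, 4, 9] / [3, 6, 7] / [8];  Q = [1, 3, 6, 8] / [2, 5, 7] / [4]
  Insert 5 (step 9): P = [1, 2, 4, 5] / [3, 6, 7, 9] / [8];  Q = [1, 3, 6, 8] / [2, 5, 7, 9] / [4]
Final shape: (4, 4, 1).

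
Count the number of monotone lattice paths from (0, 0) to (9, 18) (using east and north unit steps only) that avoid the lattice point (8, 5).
Number of paths = 4668807

Total paths from (0, 0) to (9, 18): C(27, 9) = 4686825. Paths through (8, 5): (paths (0, 0) → (8, 5)) × (paths (8, 5) → (9, 18)) = C(13, 8) · C(14, 1) = 1287 · 14 = 18018. Avoidance count = 4686825 − 18018 = 4668807.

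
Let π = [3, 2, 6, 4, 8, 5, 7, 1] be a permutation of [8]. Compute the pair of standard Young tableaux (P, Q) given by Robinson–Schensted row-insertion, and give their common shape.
P = [1, 4, 5, 7] / [2, 6, 8] / [3];  Q = [1, 3, 5, 7] / [2, 4, 6] / [8];  common shape = (4, 3, 1)

Row-insert the values π_1, π_2, … into P one at a time, bumping the leftmost entry strictly greater than the inserted value down to the next row. The recording tableau Q records, in position (i, j), the step at which that cell was added to P.
  Insert 3 (step 1): P = [3];  Q = [1]
  Insert 2 (step 2): P = [2] / [3];  Q = [1] / [2]
  Insert 6 (step 3): P = [2, 6] / [3];  Q = [1, 3] / [2]
  Insert 4 (step 4): P = [2, 4] / [3, 6];  Q = [1, 3] / [2, 4]
  Insert 8 (step 5): P = [2, 4, 8] / [3, 6];  Q = [1, 3, 5] / [2, 4]
  Insert 5 (step 6): P = [2, 4, 5] / [3, 6, 8];  Q = [1, 3, 5] / [2, 4, 6]
  Insert 7 (step 7): P = [2, 4, 5, 7] / [3, 6, 8];  Q = [1, 3, 5, 7] / [2, 4, 6]
  Insert 1 (step 8): P = [1, 4, 5, 7] / [2, 6, 8] / [3];  Q = [1, 3, 5, 7] / [2, 4, 6] / [8]
Final shape: (4, 3, 1).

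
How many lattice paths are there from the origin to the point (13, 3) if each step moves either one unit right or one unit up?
Number of paths = 560

A monotone lattice path from (0, 0) to (13, 3) consists of 13 east steps and 3 north steps in some order, so it is determined by which 13 of the 16 steps are east. The count is C(16, 13) = 560.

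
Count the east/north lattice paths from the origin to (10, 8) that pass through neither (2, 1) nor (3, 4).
Number of paths = 16863

Inclusion–exclusion. Total paths: C(18, 10) = 43758. Through P₁: C(3, 2)·C(15, 8) = 19305. Through P₂: C(7, 3)·C(11, 7) = 11550. Since P₁ is strictly southwest of P₂, a monotone path through both must visit P₁ then P₂; paths through both = C(3, 2)·C(4, 1)·C(11, 7) = 3960. Avoid both = 43758 − 19305 − 11550 + 3960 = 16863.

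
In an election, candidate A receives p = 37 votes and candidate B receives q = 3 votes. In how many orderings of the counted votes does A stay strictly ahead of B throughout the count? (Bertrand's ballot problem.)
Strict-lead orderings = 8398

Total orderings of the 40 votes with 37 for A: C(40, 37) = 9880. By the Bertrand ballot formula (Cycle Lemma / reflection principle), the number of orderings in which A is strictly ahead of B throughout is (p − q)/(p + q) · C(p + q, p) = (37 − 3)/(37 + 3) · 9880 = 8398.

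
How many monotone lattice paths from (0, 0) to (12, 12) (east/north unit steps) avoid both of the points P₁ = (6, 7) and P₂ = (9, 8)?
Number of paths = 1300754

Inclusion–exclusion. Total paths: C(24, 12) = 2704156. Through P₁: C(13, 6)·C(11, 6) = 792792. Through P₂: C(17, 9)·C(7, 3) = 850850. Since P₁ is strictly southwest of P₂, a monotone path through both must visit P₁ then P₂; paths through both = C(13, 6)·C(4, 3)·C(7, 3) = 240240. Avoid both = 2704156 − 792792 − 850850 + 240240 = 1300754.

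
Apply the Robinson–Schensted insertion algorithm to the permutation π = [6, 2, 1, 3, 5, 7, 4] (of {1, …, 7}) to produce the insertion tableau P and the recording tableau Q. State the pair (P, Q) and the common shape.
P = [1, 3, 4, 7] / [2, 5] / [6];  Q = [1, 4, 5, 6] / [2, 7] / [3];  common shape = (4, 2, 1)

Row-insert the values π_1, π_2, … into P one at a time, bumping the leftmost entry strictly greater than the inserted value down to the next row. The recording tableau Q records, in position (i, j), the step at which that cell was added to P.
  Insert 6 (step 1): P = [6];  Q = [1]
  Insert 2 (step 2): P = [2] / [6];  Q = [1] / [2]
  Insert 1 (step 3): P = [1] / [2] / [6];  Q = [1] / [2] / [3]
  Insert 3 (step 4): P = [1, 3] / [2] / [6];  Q = [1, 4] / [2] / [3]
  Insert 5 (step 5): P = [1, 3, 5] / [2] / [6];  Q = [1, 4, 5] / [2] / [3]
  Insert 7 (step 6): P = [1, 3, 5, 7] / [2] / [6];  Q = [1, 4, 5, 6] / [2] / [3]
  Insert 4 (step 7): P = [1, 3, 4, 7] / [2, 5] / [6];  Q = [1, 4, 5, 6] / [2, 7] / [3]
Final shape: (4, 2, 1).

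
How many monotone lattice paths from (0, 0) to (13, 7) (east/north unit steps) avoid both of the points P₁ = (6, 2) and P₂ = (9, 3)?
Number of paths = 47784

Inclusion–exclusion. Total paths: C(20, 13) = 77520. Through P₁: C(8, 6)·C(12, 7) = 22176. Through P₂: C(12, 9)·C(8, 4) = 15400. Since P₁ is strictly southwest of P₂, a monotone path through both must visit P₁ then P₂; paths through both = C(8, 6)·C(4, 3)·C(8, 4) = 7840. Avoid both = 77520 − 22176 − 15400 + 7840 = 47784.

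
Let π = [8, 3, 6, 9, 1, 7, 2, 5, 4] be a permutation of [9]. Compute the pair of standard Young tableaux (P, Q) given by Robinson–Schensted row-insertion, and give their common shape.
P = [1, 2, 4] / [3, 5, 7] / [6, 9] / [8];  Q = [1, 3, 4] / [2, 6, 8] / [5, 7] / [9];  common shape = (3, 3, 2, 1)

Row-insert the values π_1, π_2, … into P one at a time, bumping the leftmost entry strictly greater than the inserted value down to the next row. The recording tableau Q records, in position (i, j), the step at which that cell was added to P.
  Insert 8 (step 1): P = [8];  Q = [1]
  Insert 3 (step 2): P = [3] / [8];  Q = [1] / [2]
  Insert 6 (step 3): P = [3, 6] / [8];  Q = [1, 3] / [2]
  Insert 9 (step 4): P = [3, 6, 9] / [8];  Q = [1, 3, 4] / [2]
  Insert 1 (step 5): P = [1, 6, 9] / [3] / [8];  Q = [1, 3, 4] / [2] / [5]
  Insert 7 (step 6): P = [1, 6, 7] / [3, 9] / [8];  Q = [1, 3, 4] / [2, 6] / [5]
  Insert 2 (step 7): P = [1, 2, 7] / [3, 6] / [8, 9];  Q = [1, 3, 4] / [2, 6] / [5, 7]
  Insert 5 (step 8): P = [1, 2, 5] / [3, 6, 7] / [8, 9];  Q = [1, 3, 4] / [2, 6, 8] / [5, 7]
  Insert 4 (step 9): P = [1, 2, 4] / [3, 5, 7] / [6, 9] / [8];  Q = [1, 3, 4] / [2, 6, 8] / [5, 7] / [9]
Final shape: (3, 3, 2, 1).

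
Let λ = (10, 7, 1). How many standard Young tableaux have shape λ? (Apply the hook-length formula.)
# SYT of shape (10, 7, 1) = 102102

Hook-length formula: f^λ = n! / Π hook(c), product over all cells c of the Young diagram. For λ = (10, 7, 1), n = 18 boxes. Hook lengths by row (left-to-right, top-to-bottom): [12, 10, 9, 8, 7, 6, 5, 3, 2, 1]; [8, 6, 5, 4, 3, 2, 1]; [1]. Product of hooks = 62705664000. So f^λ = 18! / 62705664000 = 6402373705728000 / 62705664000 = 102102.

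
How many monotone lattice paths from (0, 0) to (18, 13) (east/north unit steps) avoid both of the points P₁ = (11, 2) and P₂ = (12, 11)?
Number of paths = 165934459

Inclusion–exclusion. Total paths: C(31, 18) = 206253075. Through P₁: C(13, 11)·C(18, 7) = 2482272. Through P₂: C(23, 12)·C(8, 6) = 37858184. Since P₁ is strictly southwest of P₂, a monotone path through both must visit P₁ then P₂; paths through both = C(13, 11)·C(10, 1)·C(8, 6) = 21840. Avoid both = 206253075 − 2482272 − 37858184 + 21840 = 165934459.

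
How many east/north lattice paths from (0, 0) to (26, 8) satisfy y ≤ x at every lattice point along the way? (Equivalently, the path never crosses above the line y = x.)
Number of paths = 12776588

By the reflection principle (André's argument), the number of monotone paths to (26, 8) with n ≤ m that never go above y = x is C(34, 26) − C(34, 27) = 18156204 − 5379616 = 12776588.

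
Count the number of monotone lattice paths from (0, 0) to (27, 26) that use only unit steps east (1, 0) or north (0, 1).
Number of paths = 973469712824056

A monotone lattice path from (0, 0) to (27, 26) consists of 27 east steps and 26 north steps in some order, so it is determined by which 27 of the 53 steps are east. The count is C(53, 27) = 973469712824056.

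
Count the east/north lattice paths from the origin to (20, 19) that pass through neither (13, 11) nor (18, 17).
Number of paths = 32554483038

Inclusion–exclusion. Total paths: C(39, 20) = 68923264410. Through P₁: C(24, 13)·C(15, 7) = 16062686640. Through P₂: C(35, 18)·C(4, 2) = 27225405900. Since P₁ is strictly southwest of P₂, a monotone path through both must visit P₁ then P₂; paths through both = C(24, 13)·C(11, 5)·C(4, 2) = 6919311168. Avoid both = 68923264410 − 16062686640 − 27225405900 + 6919311168 = 32554483038.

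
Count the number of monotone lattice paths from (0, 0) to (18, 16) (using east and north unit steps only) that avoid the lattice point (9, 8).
Number of paths = 1612985330

Total paths from (0, 0) to (18, 16): C(34, 18) = 2203961430. Paths through (9, 8): (paths (0, 0) → (9, 8)) × (paths (9, 8) → (18, 16)) = C(17, 9) · C(17, 9) = 24310 · 24310 = 590976100. Avoidance count = 2203961430 − 590976100 = 1612985330.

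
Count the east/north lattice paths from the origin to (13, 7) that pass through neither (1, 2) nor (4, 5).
Number of paths = 55326

Inclusion–exclusion. Total paths: C(20, 13) = 77520. Through P₁: C(3, 1)·C(17, 12) = 18564. Through P₂: C(9, 4)·C(11, 9) = 6930. Since P₁ is strictly southwest of P₂, a monotone path through both must visit P₁ then P₂; paths through both = C(3, 1)·C(6, 3)·C(11, 9) = 3300. Avoid both = 77520 − 18564 − 6930 + 3300 = 55326.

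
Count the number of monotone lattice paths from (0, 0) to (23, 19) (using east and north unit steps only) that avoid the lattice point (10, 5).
Number of paths = 386540235900

Total paths from (0, 0) to (23, 19): C(42, 23) = 446775310800. Paths through (10, 5): (paths (0, 0) → (10, 5)) × (paths (10, 5) → (23, 19)) = C(15, 10) · C(27, 13) = 3003 · 20058300 = 60235074900. Avoidance count = 446775310800 − 60235074900 = 386540235900.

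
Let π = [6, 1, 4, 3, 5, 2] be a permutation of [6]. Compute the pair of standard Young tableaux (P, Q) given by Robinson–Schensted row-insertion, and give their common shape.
P = [1, 2, 5] / [3] / [4] / [6];  Q = [1, 3, 5] / [2] / [4] / [6];  common shape = (3, 1, 1, 1)

Row-insert the values π_1, π_2, … into P one at a time, bumping the leftmost entry strictly greater than the inserted value down to the next row. The recording tableau Q records, in position (i, j), the step at which that cell was added to P.
  Insert 6 (step 1): P = [6];  Q = [1]
  Insert 1 (step 2): P = [1] / [6];  Q = [1] / [2]
  Insert 4 (step 3): P = [1, 4] / [6];  Q = [1, 3] / [2]
  Insert 3 (step 4): P = [1, 3] / [4] / [6];  Q = [1, 3] / [2] / [4]
  Insert 5 (step 5): P = [1, 3, 5] / [4] / [6];  Q = [1, 3, 5] / [2] / [4]
  Insert 2 (step 6): P = [1, 2, 5] / [3] / [4] / [6];  Q = [1, 3, 5] / [2] / [4] / [6]
Final shape: (3, 1, 1, 1).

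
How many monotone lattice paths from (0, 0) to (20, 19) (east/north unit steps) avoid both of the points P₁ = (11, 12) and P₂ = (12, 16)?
Number of paths = 49551366865

Inclusion–exclusion. Total paths: C(39, 20) = 68923264410. Through P₁: C(23, 11)·C(16, 9) = 15467772320. Through P₂: C(28, 12)·C(11, 8) = 5019589575. Since P₁ is strictly southwest of P₂, a monotone path through both must visit P₁ then P₂; paths through both = C(23, 11)·C(5, 1)·C(11, 8) = 1115464350. Avoid both = 68923264410 − 15467772320 − 5019589575 + 1115464350 = 49551366865.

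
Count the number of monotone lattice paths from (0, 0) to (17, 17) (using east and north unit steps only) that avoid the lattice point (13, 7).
Number of paths = 2256008700

Total paths from (0, 0) to (17, 17): C(34, 17) = 2333606220. Paths through (13, 7): (paths (0, 0) → (13, 7)) × (paths (13, 7) → (17, 17)) = C(20, 13) · C(14, 4) = 77520 · 1001 = 77597520. Avoidance count = 2333606220 − 77597520 = 2256008700.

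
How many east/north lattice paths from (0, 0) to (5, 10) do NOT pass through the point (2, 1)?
Number of paths = 2343

Total paths from (0, 0) to (5, 10): C(15, 5) = 3003. Paths through (2, 1): (paths (0, 0) → (2, 1)) × (paths (2, 1) → (5, 10)) = C(3, 2) · C(12, 3) = 3 · 220 = 660. Avoidance count = 3003 − 660 = 2343.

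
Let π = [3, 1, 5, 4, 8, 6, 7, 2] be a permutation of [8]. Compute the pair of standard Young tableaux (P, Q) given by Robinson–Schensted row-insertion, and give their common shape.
P = [1, 2, 6, 7] / [3, 4, 8] / [5];  Q = [1, 3, 5, 7] / [2, 4, 6] / [8];  common shape = (4, 3, 1)

Row-insert the values π_1, π_2, … into P one at a time, bumping the leftmost entry strictly greater than the inserted value down to the next row. The recording tableau Q records, in position (i, j), the step at which that cell was added to P.
  Insert 3 (step 1): P = [3];  Q = [1]
  Insert 1 (step 2): P = [1] / [3];  Q = [1] / [2]
  Insert 5 (step 3): P = [1, 5] / [3];  Q = [1, 3] / [2]
  Insert 4 (step 4): P = [1, 4] / [3, 5];  Q = [1, 3] / [2, 4]
  Insert 8 (step 5): P = [1, 4, 8] / [3, 5];  Q = [1, 3, 5] / [2, 4]
  Insert 6 (step 6): P = [1, 4, 6] / [3, 5, 8];  Q = [1, 3, 5] / [2, 4, 6]
  Insert 7 (step 7): P = [1, 4, 6, 7] / [3, 5, 8];  Q = [1, 3, 5, 7] / [2, 4, 6]
  Insert 2 (step 8): P = [1, 2, 6, 7] / [3, 4, 8] / [5];  Q = [1, 3, 5, 7] / [2, 4, 6] / [8]
Final shape: (4, 3, 1).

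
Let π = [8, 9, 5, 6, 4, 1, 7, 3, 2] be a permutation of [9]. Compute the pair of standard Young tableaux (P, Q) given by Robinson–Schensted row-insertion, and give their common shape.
P = [1, 2, 7] / [3, 6] / [4, 9] / [5] / [8];  Q = [1, 2, 7] / [3, 4] / [5, 8] / [6] / [9];  common shape = (3, 2, 2, 1, 1)

Row-insert the values π_1, π_2, … into P one at a time, bumping the leftmost entry strictly greater than the inserted value down to the next row. The recording tableau Q records, in position (i, j), the step at which that cell was added to P.
  Insert 8 (step 1): P = [8];  Q = [1]
  Insert 9 (step 2): P = [8, 9];  Q = [1, 2]
  Insert 5 (step 3): P = [5, 9] / [8];  Q = [1, 2] / [3]
  Insert 6 (step 4): P = [5, 6] / [8, 9];  Q = [1, 2] / [3, 4]
  Insert 4 (step 5): P = [4, 6] / [5, 9] / [8];  Q = [1, 2] / [3, 4] / [5]
  Insert 1 (step 6): P = [1, 6] / [4, 9] / [5] / [8];  Q = [1, 2] / [3, 4] / [5] / [6]
  Insert 7 (step 7): P = [1, 6, 7] / [4, 9] / [5] / [8];  Q = [1, 2, 7] / [3, 4] / [5] / [6]
  Insert 3 (step 8): P = [1, 3, 7] / [4, 6] / [5, 9] / [8];  Q = [1, 2, 7] / [3, 4] / [5, 8] / [6]
  Insert 2 (step 9): P = [1, 2, 7] / [3, 6] / [4, 9] / [5] / [8];  Q = [1, 2, 7] / [3, 4] / [5, 8] / [6] / [9]
Final shape: (3, 2, 2, 1, 1).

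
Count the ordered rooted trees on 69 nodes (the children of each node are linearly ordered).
C_68 = 86218923998960285726185640663701108500

These ordered rooted trees are counted by the Catalan number C_n = (1/(n + 1)) · C(2n, n). For n = 68: C_68 = (1/69) · C(136, 68) = 5949105755928259715106809205795376486500/69 = 86218923998960285726185640663701108500.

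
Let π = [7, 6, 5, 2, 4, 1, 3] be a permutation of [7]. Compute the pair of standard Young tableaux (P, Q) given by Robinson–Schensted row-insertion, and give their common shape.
P = [1, 3] / [2, 4] / [5] / [6] / [7];  Q = [1, 5] / [2, 7] / [3] / [4] / [6];  common shape = (2, 2, 1, 1, 1)

Row-insert the values π_1, π_2, … into P one at a time, bumping the leftmost entry strictly greater than the inserted value down to the next row. The recording tableau Q records, in position (i, j), the step at which that cell was added to P.
  Insert 7 (step 1): P = [7];  Q = [1]
  Insert 6 (step 2): P = [6] / [7];  Q = [1] / [2]
  Insert 5 (step 3): P = [5] / [6] / [7];  Q = [1] / [2] / [3]
  Insert 2 (step 4): P = [2] / [5] / [6] / [7];  Q = [1] / [2] / [3] / [4]
  Insert 4 (step 5): P = [2, 4] / [5] / [6] / [7];  Q = [1, 5] / [2] / [3] / [4]
  Insert 1 (step 6): P = [1, 4] / [2] / [5] / [6] / [7];  Q = [1, 5] / [2] / [3] / [4] / [6]
  Insert 3 (step 7): P = [1, 3] / [2, 4] / [5] / [6] / [7];  Q = [1, 5] / [2, 7] / [3] / [4] / [6]
Final shape: (2, 2, 1, 1, 1).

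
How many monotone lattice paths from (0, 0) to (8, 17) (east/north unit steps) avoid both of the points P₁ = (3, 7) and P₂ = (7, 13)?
Number of paths = 459615

Inclusion–exclusion. Total paths: C(25, 8) = 1081575. Through P₁: C(10, 3)·C(15, 5) = 360360. Through P₂: C(20, 7)·C(5, 1) = 387600. Since P₁ is strictly southwest of P₂, a monotone path through both must visit P₁ then P₂; paths through both = C(10, 3)·C(10, 4)·C(5, 1) = 126000. Avoid both = 1081575 − 360360 − 387600 + 126000 = 459615.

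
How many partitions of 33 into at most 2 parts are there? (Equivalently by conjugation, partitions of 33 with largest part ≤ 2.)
p(33, parts ≤ 2) = 17

Use the recurrence p(n, m) = p(n, m−1) + p(n−m, m): either the largest part is < m (count p(n, m−1)) or the largest part is exactly m (remove one copy of m, count p(n−m, m)). With p(0, ·) = 1 this gives p(33, parts ≤ 2) = 17. (By conjugating Young diagrams, this also counts partitions of 33 into at most 2 parts.)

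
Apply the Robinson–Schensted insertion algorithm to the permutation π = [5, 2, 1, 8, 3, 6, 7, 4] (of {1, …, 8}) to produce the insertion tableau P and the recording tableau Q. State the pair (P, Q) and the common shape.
P = [1, 3, 4, 7] / [2, 6] / [5, 8];  Q = [1, 4, 6, 7] / [2, 5] / [3, 8];  common shape = (4, 2, 2)

Row-insert the values π_1, π_2, … into P one at a time, bumping the leftmost entry strictly greater than the inserted value down to the next row. The recording tableau Q records, in position (i, j), the step at which that cell was added to P.
  Insert 5 (step 1): P = [5];  Q = [1]
  Insert 2 (step 2): P = [2] / [5];  Q = [1] / [2]
  Insert 1 (step 3): P = [1] / [2] / [5];  Q = [1] / [2] / [3]
  Insert 8 (step 4): P = [1, 8] / [2] / [5];  Q = [1, 4] / [2] / [3]
  Insert 3 (step 5): P = [1, 3] / [2, 8] / [5];  Q = [1, 4] / [2, 5] / [3]
  Insert 6 (step 6): P = [1, 3, 6] / [2, 8] / [5];  Q = [1, 4, 6] / [2, 5] / [3]
  Insert 7 (step 7): P = [1, 3, 6, 7] / [2, 8] / [5];  Q = [1, 4, 6, 7] / [2, 5] / [3]
  Insert 4 (step 8): P = [1, 3, 4, 7] / [2, 6] / [5, 8];  Q = [1, 4, 6, 7] / [2, 5] / [3, 8]
Final shape: (4, 2, 2).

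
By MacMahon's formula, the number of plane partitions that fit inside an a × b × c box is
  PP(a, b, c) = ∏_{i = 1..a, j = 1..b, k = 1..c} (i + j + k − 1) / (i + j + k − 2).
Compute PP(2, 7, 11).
PP(2, 7, 11) = 200443464

Evaluate the triple product over i = 1..2, j = 1..7, k = 1..11. The factors are (2/1) · (3/2) · (4/3) · (5/4) · (6/5) · (7/6) · (8/7) · (9/8) · … (154 factors total). The numerators and denominators telescope so the product is an integer; carrying out the multiplication exactly gives PP(2, 7, 11) = 200443464.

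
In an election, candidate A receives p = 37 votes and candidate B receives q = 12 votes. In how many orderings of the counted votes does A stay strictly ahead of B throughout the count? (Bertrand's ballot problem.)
Strict-lead orderings = 47073334100

Total orderings of the 49 votes with 37 for A: C(49, 37) = 92263734836. By the Bertrand ballot formula (Cycle Lemma / reflection principle), the number of orderings in which A is strictly ahead of B throughout is (p − q)/(p + q) · C(p + q, p) = (37 − 12)/(37 + 12) · 92263734836 = 47073334100.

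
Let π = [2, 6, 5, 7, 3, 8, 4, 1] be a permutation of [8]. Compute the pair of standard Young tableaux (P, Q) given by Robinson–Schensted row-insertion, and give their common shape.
P = [1, 3, 4, 8] / [2, 7] / [5] / [6];  Q = [1, 2, 4, 6] / [3, 7] / [5] / [8];  common shape = (4, 2, 1, 1)

Row-insert the values π_1, π_2, … into P one at a time, bumping the leftmost entry strictly greater than the inserted value down to the next row. The recording tableau Q records, in position (i, j), the step at which that cell was added to P.
  Insert 2 (step 1): P = [2];  Q = [1]
  Insert 6 (step 2): P = [2, 6];  Q = [1, 2]
  Insert 5 (step 3): P = [2, 5] / [6];  Q = [1, 2] / [3]
  Insert 7 (step 4): P = [2, 5, 7] / [6];  Q = [1, 2, 4] / [3]
  Insert 3 (step 5): P = [2, 3, 7] / [5] / [6];  Q = [1, 2, 4] / [3] / [5]
  Insert 8 (step 6): P = [2, 3, 7, 8] / [5] / [6];  Q = [1, 2, 4, 6] / [3] / [5]
  Insert 4 (step 7): P = [2, 3, 4, 8] / [5, 7] / [6];  Q = [1, 2, 4, 6] / [3, 7] / [5]
  Insert 1 (step 8): P = [1, 3, 4, 8] / [2, 7] / [5] / [6];  Q = [1, 2, 4, 6] / [3, 7] / [5] / [8]
Final shape: (4, 2, 1, 1).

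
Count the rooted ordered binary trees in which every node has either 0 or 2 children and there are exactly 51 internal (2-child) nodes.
C_51 = 7684785670514316385230816156

These full binary trees are counted by the Catalan number C_n = (1/(n + 1)) · C(2n, n). For n = 51: C_51 = (1/52) · C(102, 51) = 399608854866744452032002440112/52 = 7684785670514316385230816156.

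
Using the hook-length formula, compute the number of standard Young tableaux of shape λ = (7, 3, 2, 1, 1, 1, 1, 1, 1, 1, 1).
# SYT of shape (7, 3, 2, 1, 1, 1, 1, 1, 1, 1, 1) = 8558550

Hook-length formula: f^λ = n! / Π hook(c), product over all cells c of the Young diagram. For λ = (7, 3, 2, 1, 1, 1, 1, 1, 1, 1, 1), n = 20 boxes. Hook lengths by row (left-to-right, top-to-bottom): [17, 8, 6, 4, 3, 2, 1]; [12, 3, 1]; [10, 1]; [8]; [7]; [6]; [5]; [4]; [3]; [2]; [1]. Product of hooks = 284265676800. So f^λ = 20! / 284265676800 = 2432902008176640000 / 284265676800 = 8558550.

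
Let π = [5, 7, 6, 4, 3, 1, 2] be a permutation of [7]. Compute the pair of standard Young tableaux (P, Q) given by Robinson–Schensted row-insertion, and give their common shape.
P = [1, 2] / [3, 6] / [4] / [5] / [7];  Q = [1, 2] / [3, 7] / [4] / [5] / [6];  common shape = (2, 2, 1, 1, 1)

Row-insert the values π_1, π_2, … into P one at a time, bumping the leftmost entry strictly greater than the inserted value down to the next row. The recording tableau Q records, in position (i, j), the step at which that cell was added to P.
  Insert 5 (step 1): P = [5];  Q = [1]
  Insert 7 (step 2): P = [5, 7];  Q = [1, 2]
  Insert 6 (step 3): P = [5, 6] / [7];  Q = [1, 2] / [3]
  Insert 4 (step 4): P = [4, 6] / [5] / [7];  Q = [1, 2] / [3] / [4]
  Insert 3 (step 5): P = [3, 6] / [4] / [5] / [7];  Q = [1, 2] / [3] / [4] / [5]
  Insert 1 (step 6): P = [1, 6] / [3] / [4] / [5] / [7];  Q = [1, 2] / [3] / [4] / [5] / [6]
  Insert 2 (step 7): P = [1, 2] / [3, 6] / [4] / [5] / [7];  Q = [1, 2] / [3, 7] / [4] / [5] / [6]
Final shape: (2, 2, 1, 1, 1).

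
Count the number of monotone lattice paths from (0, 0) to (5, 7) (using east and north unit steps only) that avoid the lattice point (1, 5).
Number of paths = 702

Total paths from (0, 0) to (5, 7): C(12, 5) = 792. Paths through (1, 5): (paths (0, 0) → (1, 5)) × (paths (1, 5) → (5, 7)) = C(6, 1) · C(6, 4) = 6 · 15 = 90. Avoidance count = 792 − 90 = 702.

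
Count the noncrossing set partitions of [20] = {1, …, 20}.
C_20 = 6564120420

These noncrossing partitions are counted by the Catalan number C_n = (1/(n + 1)) · C(2n, n). For n = 20: C_20 = (1/21) · C(40, 20) = 137846528820/21 = 6564120420.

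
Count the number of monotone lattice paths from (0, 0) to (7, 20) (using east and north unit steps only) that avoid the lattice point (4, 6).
Number of paths = 745230

Total paths from (0, 0) to (7, 20): C(27, 7) = 888030. Paths through (4, 6): (paths (0, 0) → (4, 6)) × (paths (4, 6) → (7, 20)) = C(10, 4) · C(17, 3) = 210 · 680 = 142800. Avoidance count = 888030 − 142800 = 745230.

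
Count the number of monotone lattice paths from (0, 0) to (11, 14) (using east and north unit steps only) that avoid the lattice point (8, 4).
Number of paths = 4315830

Total paths from (0, 0) to (11, 14): C(25, 11) = 4457400. Paths through (8, 4): (paths (0, 0) → (8, 4)) × (paths (8, 4) → (11, 14)) = C(12, 8) · C(13, 3) = 495 · 286 = 141570. Avoidance count = 4457400 − 141570 = 4315830.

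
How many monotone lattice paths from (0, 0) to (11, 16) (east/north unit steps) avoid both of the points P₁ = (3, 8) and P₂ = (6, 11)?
Number of paths = 8627193

Inclusion–exclusion. Total paths: C(27, 11) = 13037895. Through P₁: C(11, 3)·C(16, 8) = 2123550. Through P₂: C(17, 6)·C(10, 5) = 3118752. Since P₁ is strictly southwest of P₂, a monotone path through both must visit P₁ then P₂; paths through both = C(11, 3)·C(6, 3)·C(10, 5) = 831600. Avoid both = 13037895 − 2123550 − 3118752 + 831600 = 8627193.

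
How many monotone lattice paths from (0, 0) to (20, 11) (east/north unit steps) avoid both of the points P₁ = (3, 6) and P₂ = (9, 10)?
Number of paths = 81563403

Inclusion–exclusion. Total paths: C(31, 20) = 84672315. Through P₁: C(9, 3)·C(22, 17) = 2212056. Through P₂: C(19, 9)·C(12, 11) = 1108536. Since P₁ is strictly southwest of P₂, a monotone path through both must visit P₁ then P₂; paths through both = C(9, 3)·C(10, 6)·C(12, 11) = 211680. Avoid both = 84672315 − 2212056 − 1108536 + 211680 = 81563403.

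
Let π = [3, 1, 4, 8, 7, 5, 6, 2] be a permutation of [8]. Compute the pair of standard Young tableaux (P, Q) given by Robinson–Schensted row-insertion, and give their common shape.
P = [1, 2, 5, 6] / [3, 4] / [7] / [8];  Q = [1, 3, 4, 7] / [2, 5] / [6] / [8];  common shape = (4, 2, 1, 1)

Row-insert the values π_1, π_2, … into P one at a time, bumping the leftmost entry strictly greater than the inserted value down to the next row. The recording tableau Q records, in position (i, j), the step at which that cell was added to P.
  Insert 3 (step 1): P = [3];  Q = [1]
  Insert 1 (step 2): P = [1] / [3];  Q = [1] / [2]
  Insert 4 (step 3): P = [1, 4] / [3];  Q = [1, 3] / [2]
  Insert 8 (step 4): P = [1, 4, 8] / [3];  Q = [1, 3, 4] / [2]
  Insert 7 (step 5): P = [1, 4, 7] / [3, 8];  Q = [1, 3, 4] / [2, 5]
  Insert 5 (step 6): P = [1, 4, 5] / [3, 7] / [8];  Q = [1, 3, 4] / [2, 5] / [6]
  Insert 6 (step 7): P = [1, 4, 5, 6] / [3, 7] / [8];  Q = [1, 3, 4, 7] / [2, 5] / [6]
  Insert 2 (step 8): P = [1, 2, 5, 6] / [3, 4] / [7] / [8];  Q = [1, 3, 4, 7] / [2, 5] / [6] / [8]
Final shape: (4, 2, 1, 1).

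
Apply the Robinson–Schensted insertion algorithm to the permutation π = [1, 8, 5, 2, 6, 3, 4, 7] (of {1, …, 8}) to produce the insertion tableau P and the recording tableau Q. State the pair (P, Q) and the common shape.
P = [1, 2, 3, 4, 7] / [5, 6] / [8];  Q = [1, 2, 5, 7, 8] / [3, 6] / [4];  common shape = (5, 2, 1)

Row-insert the values π_1, π_2, … into P one at a time, bumping the leftmost entry strictly greater than the inserted value down to the next row. The recording tableau Q records, in position (i, j), the step at which that cell was added to P.
  Insert 1 (step 1): P = [1];  Q = [1]
  Insert 8 (step 2): P = [1, 8];  Q = [1, 2]
  Insert 5 (step 3): P = [1, 5] / [8];  Q = [1, 2] / [3]
  Insert 2 (step 4): P = [1, 2] / [5] / [8];  Q = [1, 2] / [3] / [4]
  Insert 6 (step 5): P = [1, 2, 6] / [5] / [8];  Q = [1, 2, 5] / [3] / [4]
  Insert 3 (step 6): P = [1, 2, 3] / [5, 6] / [8];  Q = [1, 2, 5] / [3, 6] / [4]
  Insert 4 (step 7): P = [1, 2, 3, 4] / [5, 6] / [8];  Q = [1, 2, 5, 7] / [3, 6] / [4]
  Insert 7 (step 8): P = [1, 2, 3, 4, 7] / [5, 6] / [8];  Q = [1, 2, 5, 7, 8] / [3, 6] / [4]
Final shape: (5, 2, 1).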